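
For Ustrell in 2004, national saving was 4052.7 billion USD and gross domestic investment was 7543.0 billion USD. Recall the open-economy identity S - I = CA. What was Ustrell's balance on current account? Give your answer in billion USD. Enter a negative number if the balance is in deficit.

CA = S - I = 4052.7 - 7543.0 = -3490.3

-3490.3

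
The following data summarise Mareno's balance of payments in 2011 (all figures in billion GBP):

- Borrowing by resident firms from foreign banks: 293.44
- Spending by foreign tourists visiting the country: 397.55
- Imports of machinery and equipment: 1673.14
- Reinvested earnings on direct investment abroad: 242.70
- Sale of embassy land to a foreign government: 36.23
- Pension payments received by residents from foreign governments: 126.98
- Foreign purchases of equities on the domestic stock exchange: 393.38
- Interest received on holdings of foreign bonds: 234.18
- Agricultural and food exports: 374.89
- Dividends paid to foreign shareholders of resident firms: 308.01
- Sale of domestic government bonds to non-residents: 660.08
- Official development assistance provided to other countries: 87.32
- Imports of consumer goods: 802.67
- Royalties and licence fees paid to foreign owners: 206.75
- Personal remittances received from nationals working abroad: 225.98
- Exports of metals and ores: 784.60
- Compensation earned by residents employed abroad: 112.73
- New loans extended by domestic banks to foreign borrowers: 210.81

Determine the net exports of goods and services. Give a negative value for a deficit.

Goods: 784.60 - 802.67 - 1673.14 + 374.89 = -1316.32
Services: -206.75 + 397.55 = 190.80
Trade balance = -1316.32 + 190.80 = -1125.52
(Excluded from the trade balance — financial account: borrowing by resident firms from foreign banks 293.44, foreign purchases of equities on the domestic stock exchange 393.38, sale of domestic government bonds to non-residents 660.08, new loans extended by domestic banks to foreign borrowers 210.81; primary income: reinvested earnings on direct investment abroad 242.70, interest received on holdings of foreign bonds 234.18, dividends paid to foreign shareholders of resident firms 308.01, compensation earned by residents employed abroad 112.73; capital account: sale of embassy land to a foreign government 36.23; secondary income: pension payments received by residents from foreign governments 126.98, official development assistance provided to other countries 87.32, personal remittances received from nationals working abroad 225.98.)

-1125.52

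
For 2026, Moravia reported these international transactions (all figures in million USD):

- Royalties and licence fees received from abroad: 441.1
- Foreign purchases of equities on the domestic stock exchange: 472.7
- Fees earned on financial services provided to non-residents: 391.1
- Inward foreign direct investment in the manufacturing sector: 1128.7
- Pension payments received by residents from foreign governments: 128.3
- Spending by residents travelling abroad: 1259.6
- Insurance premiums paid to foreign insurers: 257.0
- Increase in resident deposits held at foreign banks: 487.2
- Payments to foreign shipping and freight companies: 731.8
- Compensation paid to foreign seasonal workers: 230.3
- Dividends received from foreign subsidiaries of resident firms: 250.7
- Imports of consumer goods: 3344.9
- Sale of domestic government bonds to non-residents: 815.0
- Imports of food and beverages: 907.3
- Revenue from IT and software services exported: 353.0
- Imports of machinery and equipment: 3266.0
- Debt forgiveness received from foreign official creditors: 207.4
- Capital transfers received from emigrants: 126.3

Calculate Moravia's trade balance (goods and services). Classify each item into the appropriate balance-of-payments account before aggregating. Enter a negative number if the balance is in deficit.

Goods: -3266.0 - 907.3 - 3344.9 = -7518.2
Services: 353.0 - 1259.6 - 257.0 - 731.8 + 391.1 + 441.1 = -1063.2
Trade balance = -7518.2 + (-1063.2) = -8581.4
(Excluded from the trade balance — financial account: foreign purchases of equities on the domestic stock exchange 472.7, inward foreign direct investment in the manufacturing sector 1128.7, increase in resident deposits held at foreign banks 487.2, sale of domestic government bonds to non-residents 815.0; secondary income: pension payments received by residents from foreign governments 128.3; primary income: compensation paid to foreign seasonal workers 230.3, dividends received from foreign subsidiaries of resident firms 250.7; capital account: debt forgiveness received from foreign official creditors 207.4, capital transfers received from emigrants 126.3.)

-8581.4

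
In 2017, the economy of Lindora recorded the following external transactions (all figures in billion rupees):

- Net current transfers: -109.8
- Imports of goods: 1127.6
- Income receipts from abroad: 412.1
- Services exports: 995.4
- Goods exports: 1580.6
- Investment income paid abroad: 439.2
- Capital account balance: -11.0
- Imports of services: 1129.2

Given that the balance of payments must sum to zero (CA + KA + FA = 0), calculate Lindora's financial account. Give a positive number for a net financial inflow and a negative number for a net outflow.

Goods balance = 1580.6 - 1127.6 = 453.0
Services balance = 995.4 - 1129.2 = -133.8
Trade balance (goods + services) = 453.0 + (-133.8) = 319.2
Net primary income = 412.1 - 439.2 = -27.1
Net secondary income = -109.8
Current account = 319.2 + (-27.1) + (-109.8) = 182.3
Financial account = -(182.3 + (-11.0)) = -171.3

-171.3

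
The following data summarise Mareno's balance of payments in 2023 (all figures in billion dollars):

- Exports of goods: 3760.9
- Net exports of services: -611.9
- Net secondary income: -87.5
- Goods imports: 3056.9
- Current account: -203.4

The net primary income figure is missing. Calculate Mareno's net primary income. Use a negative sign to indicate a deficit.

Current account = goods balance + services balance + net primary income + net secondary income
Sum of the known components = 4.6
Net primary income = CA - (known components) = -203.4 - 4.6 = -208.0

-208.0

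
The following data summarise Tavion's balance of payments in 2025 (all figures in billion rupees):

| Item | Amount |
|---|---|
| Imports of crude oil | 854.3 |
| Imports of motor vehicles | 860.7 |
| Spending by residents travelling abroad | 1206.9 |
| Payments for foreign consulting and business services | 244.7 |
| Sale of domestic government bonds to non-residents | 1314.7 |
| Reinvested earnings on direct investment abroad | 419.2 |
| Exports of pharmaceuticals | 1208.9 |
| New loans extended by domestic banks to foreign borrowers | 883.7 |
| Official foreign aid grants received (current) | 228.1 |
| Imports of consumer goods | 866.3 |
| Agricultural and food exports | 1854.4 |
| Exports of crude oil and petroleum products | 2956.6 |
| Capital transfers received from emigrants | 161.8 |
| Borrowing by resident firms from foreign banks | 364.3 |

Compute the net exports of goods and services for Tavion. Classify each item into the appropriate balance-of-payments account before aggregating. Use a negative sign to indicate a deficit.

Goods: 1208.9 - 854.3 - 866.3 + 1854.4 + 2956.6 - 860.7 = 3438.6
Services: -1206.9 - 244.7 = -1451.6
Trade balance = 3438.6 + (-1451.6) = 1987.0
(Excluded from the trade balance — financial account: sale of domestic government bonds to non-residents 1314.7, new loans extended by domestic banks to foreign borrowers 883.7, borrowing by resident firms from foreign banks 364.3; primary income: reinvested earnings on direct investment abroad 419.2; secondary income: official foreign aid grants received (current) 228.1; capital account: capital transfers received from emigrants 161.8.)

1987.0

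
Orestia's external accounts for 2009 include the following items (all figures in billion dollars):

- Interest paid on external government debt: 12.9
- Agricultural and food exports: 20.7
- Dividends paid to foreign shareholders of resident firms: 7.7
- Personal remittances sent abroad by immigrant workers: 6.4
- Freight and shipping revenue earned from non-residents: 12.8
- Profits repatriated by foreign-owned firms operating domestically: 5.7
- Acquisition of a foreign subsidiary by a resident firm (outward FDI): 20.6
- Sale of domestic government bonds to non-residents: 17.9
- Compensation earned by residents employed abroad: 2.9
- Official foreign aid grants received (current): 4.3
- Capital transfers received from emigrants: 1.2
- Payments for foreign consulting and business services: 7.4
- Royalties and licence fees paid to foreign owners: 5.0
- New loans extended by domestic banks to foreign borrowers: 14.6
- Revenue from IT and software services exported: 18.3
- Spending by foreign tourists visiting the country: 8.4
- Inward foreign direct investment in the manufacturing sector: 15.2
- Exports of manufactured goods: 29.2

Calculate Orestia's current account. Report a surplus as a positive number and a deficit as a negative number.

51.5

Goods: 20.7 + 29.2 = 49.9
Services: 12.8 + 18.3 - 7.4 - 5.0 + 8.4 = 27.1
Primary income: -7.7 + 2.9 - 5.7 - 12.9 = -23.4
Secondary income: 4.3 - 6.4 = -2.1
Current account = 49.9 + 27.1 + (-23.4) + (-2.1) = 51.5
(Excluded from the current account — financial account: acquisition of a foreign subsidiary by a resident firm (outward FDI) 20.6, sale of domestic government bonds to non-residents 17.9, new loans extended by domestic banks to foreign borrowers 14.6, inward foreign direct investment in the manufacturing sector 15.2; capital account: capital transfers received from emigrants 1.2.)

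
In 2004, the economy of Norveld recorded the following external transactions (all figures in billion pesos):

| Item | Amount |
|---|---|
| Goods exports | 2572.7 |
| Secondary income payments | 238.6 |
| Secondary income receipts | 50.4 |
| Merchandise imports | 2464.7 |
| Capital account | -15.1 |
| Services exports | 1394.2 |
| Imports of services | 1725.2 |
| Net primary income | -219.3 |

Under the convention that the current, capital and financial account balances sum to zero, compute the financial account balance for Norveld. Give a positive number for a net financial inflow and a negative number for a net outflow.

Goods balance = 2572.7 - 2464.7 = 108.0
Services balance = 1394.2 - 1725.2 = -331.0
Trade balance (goods + services) = 108.0 + (-331.0) = -223.0
Net primary income = -219.3
Net secondary income = 50.4 - 238.6 = -188.2
Current account = -223.0 + (-219.3) + (-188.2) = -630.5
Financial account = -(-630.5 + (-15.1)) = 645.6

645.6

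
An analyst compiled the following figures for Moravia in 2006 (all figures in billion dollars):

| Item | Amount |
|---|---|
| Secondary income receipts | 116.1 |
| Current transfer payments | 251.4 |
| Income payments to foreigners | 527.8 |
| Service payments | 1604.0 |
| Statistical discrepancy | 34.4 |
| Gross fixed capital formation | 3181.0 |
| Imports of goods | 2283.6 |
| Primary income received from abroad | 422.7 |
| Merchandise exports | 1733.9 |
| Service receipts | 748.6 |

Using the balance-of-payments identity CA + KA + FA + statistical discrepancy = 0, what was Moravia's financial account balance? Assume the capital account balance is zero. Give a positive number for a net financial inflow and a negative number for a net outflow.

Goods balance = 1733.9 - 2283.6 = -549.7
Services balance = 748.6 - 1604.0 = -855.4
Trade balance (goods + services) = -549.7 + (-855.4) = -1405.1
Net primary income = 422.7 - 527.8 = -105.1
Net secondary income = 116.1 - 251.4 = -135.3
Current account = -1405.1 + (-105.1) + (-135.3) = -1645.5
Financial account = -(-1645.5 + 34.4) = 1611.1

1611.1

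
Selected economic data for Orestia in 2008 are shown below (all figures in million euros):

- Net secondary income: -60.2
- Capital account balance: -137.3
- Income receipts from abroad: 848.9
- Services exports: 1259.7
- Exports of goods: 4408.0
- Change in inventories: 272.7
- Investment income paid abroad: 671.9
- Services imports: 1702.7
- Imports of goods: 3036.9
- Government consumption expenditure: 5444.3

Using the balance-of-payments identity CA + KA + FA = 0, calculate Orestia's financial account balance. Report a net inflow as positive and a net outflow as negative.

Goods balance = 4408.0 - 3036.9 = 1371.1
Services balance = 1259.7 - 1702.7 = -443.0
Trade balance (goods + services) = 1371.1 + (-443.0) = 928.1
Net primary income = 848.9 - 671.9 = 177.0
Net secondary income = -60.2
Current account = 928.1 + 177.0 + (-60.2) = 1044.9
Financial account = -(1044.9 + (-137.3)) = -907.6

-907.6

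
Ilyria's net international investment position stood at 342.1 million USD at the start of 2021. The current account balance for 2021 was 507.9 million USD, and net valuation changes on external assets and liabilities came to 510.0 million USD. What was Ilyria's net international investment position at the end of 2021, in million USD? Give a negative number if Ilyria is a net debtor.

1360.0

Change in NIIP = current account + net valuation change = 507.9 + 510.0 = 1017.9
End-of-year NIIP = 342.1 + 1017.9 = 1360.0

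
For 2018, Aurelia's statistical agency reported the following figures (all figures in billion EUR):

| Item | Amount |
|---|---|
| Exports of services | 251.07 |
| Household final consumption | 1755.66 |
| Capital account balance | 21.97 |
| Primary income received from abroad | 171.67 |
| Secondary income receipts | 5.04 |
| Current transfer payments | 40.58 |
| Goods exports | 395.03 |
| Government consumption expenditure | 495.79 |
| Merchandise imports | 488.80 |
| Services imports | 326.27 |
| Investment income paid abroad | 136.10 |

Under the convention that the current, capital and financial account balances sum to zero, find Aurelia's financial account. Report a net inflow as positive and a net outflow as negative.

Goods balance = 395.03 - 488.80 = -93.77
Services balance = 251.07 - 326.27 = -75.20
Trade balance (goods + services) = -93.77 + (-75.20) = -168.97
Net primary income = 171.67 - 136.10 = 35.57
Net secondary income = 5.04 - 40.58 = -35.54
Current account = -168.97 + 35.57 + (-35.54) = -168.94
Financial account = -(-168.94 + 21.97) = 146.97

146.97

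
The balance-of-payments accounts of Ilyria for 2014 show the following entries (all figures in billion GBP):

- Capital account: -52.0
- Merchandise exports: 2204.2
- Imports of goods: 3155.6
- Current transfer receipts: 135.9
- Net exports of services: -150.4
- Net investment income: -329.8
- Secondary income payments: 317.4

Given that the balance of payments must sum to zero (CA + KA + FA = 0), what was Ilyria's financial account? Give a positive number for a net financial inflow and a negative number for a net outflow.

Goods balance = 2204.2 - 3155.6 = -951.4
Services balance = -150.4
Trade balance (goods + services) = -951.4 + (-150.4) = -1101.8
Net primary income = -329.8
Net secondary income = 135.9 - 317.4 = -181.5
Current account = -1101.8 + (-329.8) + (-181.5) = -1613.1
Financial account = -(-1613.1 + (-52.0)) = 1665.1

1665.1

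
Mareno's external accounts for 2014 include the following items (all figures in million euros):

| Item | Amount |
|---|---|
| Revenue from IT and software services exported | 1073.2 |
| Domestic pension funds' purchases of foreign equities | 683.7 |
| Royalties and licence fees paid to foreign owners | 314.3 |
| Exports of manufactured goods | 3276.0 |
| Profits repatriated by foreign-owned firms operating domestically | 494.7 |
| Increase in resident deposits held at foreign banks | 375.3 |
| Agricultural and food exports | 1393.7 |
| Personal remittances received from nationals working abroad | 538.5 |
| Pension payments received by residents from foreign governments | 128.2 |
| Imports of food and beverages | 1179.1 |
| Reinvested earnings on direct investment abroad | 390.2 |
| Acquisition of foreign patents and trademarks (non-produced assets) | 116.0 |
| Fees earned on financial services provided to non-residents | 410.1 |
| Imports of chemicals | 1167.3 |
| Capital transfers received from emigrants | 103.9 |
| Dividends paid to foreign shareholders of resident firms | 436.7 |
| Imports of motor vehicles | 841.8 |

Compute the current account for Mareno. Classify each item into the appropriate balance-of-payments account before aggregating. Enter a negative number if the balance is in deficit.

Goods: 1393.7 - 841.8 - 1179.1 - 1167.3 + 3276.0 = 1481.5
Services: -314.3 + 1073.2 + 410.1 = 1169.0
Primary income: 390.2 - 436.7 - 494.7 = -541.2
Secondary income: 538.5 + 128.2 = 666.7
Current account = 1481.5 + 1169.0 + (-541.2) + 666.7 = 2776.0
(Excluded from the current account — financial account: domestic pension funds' purchases of foreign equities 683.7, increase in resident deposits held at foreign banks 375.3; capital account: acquisition of foreign patents and trademarks (non-produced assets) 116.0, capital transfers received from emigrants 103.9.)

2776.0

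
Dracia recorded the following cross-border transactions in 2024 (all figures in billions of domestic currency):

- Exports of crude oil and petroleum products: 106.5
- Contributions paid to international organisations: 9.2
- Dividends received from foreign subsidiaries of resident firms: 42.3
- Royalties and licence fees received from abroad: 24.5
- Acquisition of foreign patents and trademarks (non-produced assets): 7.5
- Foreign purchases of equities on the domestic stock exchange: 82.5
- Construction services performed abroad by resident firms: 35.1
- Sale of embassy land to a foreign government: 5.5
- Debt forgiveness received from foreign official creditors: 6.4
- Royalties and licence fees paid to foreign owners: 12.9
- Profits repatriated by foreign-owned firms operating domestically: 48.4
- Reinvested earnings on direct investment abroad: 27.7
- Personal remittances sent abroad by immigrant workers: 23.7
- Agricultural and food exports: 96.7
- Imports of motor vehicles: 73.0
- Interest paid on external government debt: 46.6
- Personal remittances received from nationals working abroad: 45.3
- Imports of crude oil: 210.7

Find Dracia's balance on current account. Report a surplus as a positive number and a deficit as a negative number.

Goods: 106.5 + 96.7 - 73.0 - 210.7 = -80.5
Services: 24.5 + 35.1 - 12.9 = 46.7
Primary income: -48.4 - 46.6 + 42.3 + 27.7 = -25.0
Secondary income: -9.2 - 23.7 + 45.3 = 12.4
Current account = (-80.5) + 46.7 + (-25.0) + 12.4 = -46.4
(Excluded from the current account — capital account: acquisition of foreign patents and trademarks (non-produced assets) 7.5, sale of embassy land to a foreign government 5.5, debt forgiveness received from foreign official creditors 6.4; financial account: foreign purchases of equities on the domestic stock exchange 82.5.)

-46.4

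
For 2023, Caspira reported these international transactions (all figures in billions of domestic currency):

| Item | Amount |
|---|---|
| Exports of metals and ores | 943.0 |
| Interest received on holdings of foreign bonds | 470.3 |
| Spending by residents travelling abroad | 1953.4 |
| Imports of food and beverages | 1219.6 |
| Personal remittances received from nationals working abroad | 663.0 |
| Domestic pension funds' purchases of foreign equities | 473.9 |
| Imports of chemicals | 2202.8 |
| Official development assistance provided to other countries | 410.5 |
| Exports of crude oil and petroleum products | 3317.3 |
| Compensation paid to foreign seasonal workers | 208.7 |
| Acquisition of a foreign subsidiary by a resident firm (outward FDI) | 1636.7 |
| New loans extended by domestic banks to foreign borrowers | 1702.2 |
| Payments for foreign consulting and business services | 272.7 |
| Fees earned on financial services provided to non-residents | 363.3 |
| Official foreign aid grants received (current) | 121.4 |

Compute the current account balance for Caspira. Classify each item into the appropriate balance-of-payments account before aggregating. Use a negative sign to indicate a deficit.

-389.4

Goods: -2202.8 + 3317.3 + 943.0 - 1219.6 = 837.9
Services: 363.3 - 1953.4 - 272.7 = -1862.8
Primary income: 470.3 - 208.7 = 261.6
Secondary income: 121.4 + 663.0 - 410.5 = 373.9
Current account = 837.9 + (-1862.8) + 261.6 + 373.9 = -389.4
(Excluded from the current account — financial account: domestic pension funds' purchases of foreign equities 473.9, acquisition of a foreign subsidiary by a resident firm (outward FDI) 1636.7, new loans extended by domestic banks to foreign borrowers 1702.2.)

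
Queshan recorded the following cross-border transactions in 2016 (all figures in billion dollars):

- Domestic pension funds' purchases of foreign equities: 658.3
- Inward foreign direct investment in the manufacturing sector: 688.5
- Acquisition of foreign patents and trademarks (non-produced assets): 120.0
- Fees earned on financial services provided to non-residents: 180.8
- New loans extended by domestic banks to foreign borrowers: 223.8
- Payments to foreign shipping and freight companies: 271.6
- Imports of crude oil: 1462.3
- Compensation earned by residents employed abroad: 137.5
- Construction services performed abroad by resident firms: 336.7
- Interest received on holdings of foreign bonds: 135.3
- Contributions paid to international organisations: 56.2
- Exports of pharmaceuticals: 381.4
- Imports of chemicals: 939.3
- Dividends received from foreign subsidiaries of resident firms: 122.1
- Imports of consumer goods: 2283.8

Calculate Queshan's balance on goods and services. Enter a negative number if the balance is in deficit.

-4058.1

Goods: -2283.8 + 381.4 - 939.3 - 1462.3 = -4304.0
Services: 336.7 + 180.8 - 271.6 = 245.9
Trade balance = -4304.0 + 245.9 = -4058.1
(Excluded from the trade balance — financial account: domestic pension funds' purchases of foreign equities 658.3, inward foreign direct investment in the manufacturing sector 688.5, new loans extended by domestic banks to foreign borrowers 223.8; capital account: acquisition of foreign patents and trademarks (non-produced assets) 120.0; primary income: compensation earned by residents employed abroad 137.5, interest received on holdings of foreign bonds 135.3, dividends received from foreign subsidiaries of resident firms 122.1; secondary income: contributions paid to international organisations 56.2.)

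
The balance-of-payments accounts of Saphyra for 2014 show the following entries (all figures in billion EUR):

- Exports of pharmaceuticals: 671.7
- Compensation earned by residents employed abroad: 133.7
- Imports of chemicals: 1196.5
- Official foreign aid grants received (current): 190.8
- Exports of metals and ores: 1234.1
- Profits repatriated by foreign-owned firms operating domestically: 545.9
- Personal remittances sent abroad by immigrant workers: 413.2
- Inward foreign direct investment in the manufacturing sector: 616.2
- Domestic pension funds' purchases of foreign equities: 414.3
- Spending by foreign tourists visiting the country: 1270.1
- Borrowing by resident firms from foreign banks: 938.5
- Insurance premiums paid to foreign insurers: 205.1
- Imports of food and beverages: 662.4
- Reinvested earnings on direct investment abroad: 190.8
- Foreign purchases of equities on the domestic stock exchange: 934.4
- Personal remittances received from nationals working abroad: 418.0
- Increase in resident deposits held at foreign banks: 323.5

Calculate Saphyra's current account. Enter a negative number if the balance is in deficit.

Goods: 671.7 - 662.4 + 1234.1 - 1196.5 = 46.9
Services: 1270.1 - 205.1 = 1065.0
Primary income: -545.9 + 190.8 + 133.7 = -221.4
Secondary income: 190.8 - 413.2 + 418.0 = 195.6
Current account = 46.9 + 1065.0 + (-221.4) + 195.6 = 1086.1
(Excluded from the current account — financial account: inward foreign direct investment in the manufacturing sector 616.2, domestic pension funds' purchases of foreign equities 414.3, borrowing by resident firms from foreign banks 938.5, foreign purchases of equities on the domestic stock exchange 934.4, increase in resident deposits held at foreign banks 323.5.)

1086.1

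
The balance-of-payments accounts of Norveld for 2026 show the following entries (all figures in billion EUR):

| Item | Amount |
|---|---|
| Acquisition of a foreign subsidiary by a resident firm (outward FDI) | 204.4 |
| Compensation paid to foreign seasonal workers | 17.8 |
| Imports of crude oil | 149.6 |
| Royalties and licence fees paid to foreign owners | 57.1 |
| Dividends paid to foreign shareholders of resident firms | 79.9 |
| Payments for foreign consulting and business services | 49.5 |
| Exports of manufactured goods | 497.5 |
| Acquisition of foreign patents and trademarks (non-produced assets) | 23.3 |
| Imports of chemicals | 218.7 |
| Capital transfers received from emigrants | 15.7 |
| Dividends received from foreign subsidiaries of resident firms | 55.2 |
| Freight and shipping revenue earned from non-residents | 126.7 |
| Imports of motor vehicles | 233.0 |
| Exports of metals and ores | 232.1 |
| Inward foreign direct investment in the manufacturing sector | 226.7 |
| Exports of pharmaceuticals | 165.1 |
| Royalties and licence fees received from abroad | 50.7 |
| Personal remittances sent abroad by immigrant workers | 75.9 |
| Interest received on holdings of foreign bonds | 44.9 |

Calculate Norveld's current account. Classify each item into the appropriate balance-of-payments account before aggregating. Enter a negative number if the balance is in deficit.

290.7

Goods: 497.5 - 149.6 - 218.7 + 232.1 + 165.1 - 233.0 = 293.4
Services: -49.5 + 50.7 + 126.7 - 57.1 = 70.8
Primary income: -17.8 + 55.2 + 44.9 - 79.9 = 2.4
Secondary income: -75.9
Current account = 293.4 + 70.8 + 2.4 + (-75.9) = 290.7
(Excluded from the current account — financial account: acquisition of a foreign subsidiary by a resident firm (outward FDI) 204.4, inward foreign direct investment in the manufacturing sector 226.7; capital account: acquisition of foreign patents and trademarks (non-produced assets) 23.3, capital transfers received from emigrants 15.7.)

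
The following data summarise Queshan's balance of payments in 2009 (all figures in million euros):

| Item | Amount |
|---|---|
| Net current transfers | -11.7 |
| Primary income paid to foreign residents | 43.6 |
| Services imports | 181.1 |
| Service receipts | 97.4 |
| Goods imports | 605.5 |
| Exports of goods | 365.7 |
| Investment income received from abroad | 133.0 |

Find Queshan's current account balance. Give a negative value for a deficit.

-245.8

Goods balance = 365.7 - 605.5 = -239.8
Services balance = 97.4 - 181.1 = -83.7
Trade balance (goods + services) = -239.8 + (-83.7) = -323.5
Net primary income = 133.0 - 43.6 = 89.4
Net secondary income = -11.7
Current account = -323.5 + 89.4 + (-11.7) = -245.8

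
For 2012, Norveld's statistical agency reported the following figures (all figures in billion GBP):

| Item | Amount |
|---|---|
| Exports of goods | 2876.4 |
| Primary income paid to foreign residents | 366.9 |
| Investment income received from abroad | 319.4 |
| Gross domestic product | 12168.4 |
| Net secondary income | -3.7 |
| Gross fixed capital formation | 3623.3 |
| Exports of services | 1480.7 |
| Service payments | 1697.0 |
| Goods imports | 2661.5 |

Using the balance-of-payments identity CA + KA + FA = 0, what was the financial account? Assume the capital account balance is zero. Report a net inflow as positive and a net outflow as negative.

52.6

Goods balance = 2876.4 - 2661.5 = 214.9
Services balance = 1480.7 - 1697.0 = -216.3
Trade balance (goods + services) = 214.9 + (-216.3) = -1.4
Net primary income = 319.4 - 366.9 = -47.5
Net secondary income = -3.7
Current account = -1.4 + (-47.5) + (-3.7) = -52.6
Financial account = -(-52.6) = 52.6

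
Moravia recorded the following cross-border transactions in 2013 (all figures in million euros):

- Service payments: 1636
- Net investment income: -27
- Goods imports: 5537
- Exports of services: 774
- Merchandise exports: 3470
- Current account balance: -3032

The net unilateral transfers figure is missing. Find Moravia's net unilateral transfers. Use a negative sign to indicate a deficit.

Current account = goods balance + services balance + net primary income + net secondary income
Sum of the known components = -2956
Net unilateral transfers = CA - (known components) = -3032 - (-2956) = -76

-76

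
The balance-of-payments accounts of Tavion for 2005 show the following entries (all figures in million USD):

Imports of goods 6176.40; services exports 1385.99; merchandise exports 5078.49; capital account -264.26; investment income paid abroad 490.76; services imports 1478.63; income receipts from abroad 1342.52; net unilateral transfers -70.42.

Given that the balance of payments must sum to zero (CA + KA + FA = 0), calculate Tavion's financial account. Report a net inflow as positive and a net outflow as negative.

673.47

Goods balance = 5078.49 - 6176.40 = -1097.91
Services balance = 1385.99 - 1478.63 = -92.64
Trade balance (goods + services) = -1097.91 + (-92.64) = -1190.55
Net primary income = 1342.52 - 490.76 = 851.76
Net secondary income = -70.42
Current account = -1190.55 + 851.76 + (-70.42) = -409.21
Financial account = -(-409.21 + (-264.26)) = 673.47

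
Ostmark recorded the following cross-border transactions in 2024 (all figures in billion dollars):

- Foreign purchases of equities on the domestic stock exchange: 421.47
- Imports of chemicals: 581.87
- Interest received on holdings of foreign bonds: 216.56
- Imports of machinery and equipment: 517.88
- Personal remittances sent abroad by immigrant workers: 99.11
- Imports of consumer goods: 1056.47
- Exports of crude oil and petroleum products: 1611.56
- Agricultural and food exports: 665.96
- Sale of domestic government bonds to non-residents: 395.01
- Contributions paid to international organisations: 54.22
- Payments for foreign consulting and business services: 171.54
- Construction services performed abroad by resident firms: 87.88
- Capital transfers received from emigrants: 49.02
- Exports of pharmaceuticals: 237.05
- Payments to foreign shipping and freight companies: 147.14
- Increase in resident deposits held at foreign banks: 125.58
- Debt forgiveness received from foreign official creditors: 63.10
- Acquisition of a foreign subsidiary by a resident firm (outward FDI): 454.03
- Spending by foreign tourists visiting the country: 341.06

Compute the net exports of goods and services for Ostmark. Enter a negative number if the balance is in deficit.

468.61

Goods: -1056.47 - 581.87 - 517.88 + 1611.56 + 237.05 + 665.96 = 358.35
Services: 341.06 - 171.54 - 147.14 + 87.88 = 110.26
Trade balance = 358.35 + 110.26 = 468.61
(Excluded from the trade balance — financial account: foreign purchases of equities on the domestic stock exchange 421.47, sale of domestic government bonds to non-residents 395.01, increase in resident deposits held at foreign banks 125.58, acquisition of a foreign subsidiary by a resident firm (outward FDI) 454.03; primary income: interest received on holdings of foreign bonds 216.56; secondary income: personal remittances sent abroad by immigrant workers 99.11, contributions paid to international organisations 54.22; capital account: capital transfers received from emigrants 49.02, debt forgiveness received from foreign official creditors 63.10.)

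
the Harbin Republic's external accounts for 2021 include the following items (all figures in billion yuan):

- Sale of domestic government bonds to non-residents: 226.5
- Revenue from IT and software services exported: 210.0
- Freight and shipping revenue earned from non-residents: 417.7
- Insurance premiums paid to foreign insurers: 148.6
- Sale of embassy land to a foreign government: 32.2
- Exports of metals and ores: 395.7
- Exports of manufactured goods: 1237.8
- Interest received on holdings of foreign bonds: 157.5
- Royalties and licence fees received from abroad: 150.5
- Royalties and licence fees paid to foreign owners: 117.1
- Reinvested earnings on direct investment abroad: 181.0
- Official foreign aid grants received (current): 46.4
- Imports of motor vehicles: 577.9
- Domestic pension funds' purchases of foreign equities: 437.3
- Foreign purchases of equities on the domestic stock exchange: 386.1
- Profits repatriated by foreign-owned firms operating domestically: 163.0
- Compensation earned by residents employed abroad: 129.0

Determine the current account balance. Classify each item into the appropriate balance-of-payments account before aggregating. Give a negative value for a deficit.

Goods: 1237.8 + 395.7 - 577.9 = 1055.6
Services: -117.1 + 210.0 + 417.7 + 150.5 - 148.6 = 512.5
Primary income: -163.0 + 129.0 + 157.5 + 181.0 = 304.5
Secondary income: 46.4
Current account = 1055.6 + 512.5 + 304.5 + 46.4 = 1919.0
(Excluded from the current account — financial account: sale of domestic government bonds to non-residents 226.5, domestic pension funds' purchases of foreign equities 437.3, foreign purchases of equities on the domestic stock exchange 386.1; capital account: sale of embassy land to a foreign government 32.2.)

1919.0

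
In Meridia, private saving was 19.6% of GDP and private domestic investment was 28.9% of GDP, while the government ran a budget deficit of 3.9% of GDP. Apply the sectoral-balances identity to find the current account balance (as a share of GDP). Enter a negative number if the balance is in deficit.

-13.2

By the sectoral-balances identity, CA = (S_private - I) + (T - G).
Private balance = 19.6 - 28.9 = -9.3
Government balance (T - G) = -3.9
CA = -9.3 + (-3.9) = -13.2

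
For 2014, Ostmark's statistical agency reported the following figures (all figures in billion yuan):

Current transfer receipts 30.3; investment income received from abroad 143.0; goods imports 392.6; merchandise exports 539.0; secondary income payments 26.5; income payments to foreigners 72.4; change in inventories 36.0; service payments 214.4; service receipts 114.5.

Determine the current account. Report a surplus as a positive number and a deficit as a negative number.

Goods balance = 539.0 - 392.6 = 146.4
Services balance = 114.5 - 214.4 = -99.9
Trade balance (goods + services) = 146.4 + (-99.9) = 46.5
Net primary income = 143.0 - 72.4 = 70.6
Net secondary income = 30.3 - 26.5 = 3.8
Current account = 46.5 + 70.6 + 3.8 = 120.9

120.9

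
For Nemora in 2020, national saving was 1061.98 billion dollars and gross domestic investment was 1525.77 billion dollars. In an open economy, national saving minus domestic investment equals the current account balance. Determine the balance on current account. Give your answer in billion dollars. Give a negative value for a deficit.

CA = S - I = 1061.98 - 1525.77 = -463.79

-463.79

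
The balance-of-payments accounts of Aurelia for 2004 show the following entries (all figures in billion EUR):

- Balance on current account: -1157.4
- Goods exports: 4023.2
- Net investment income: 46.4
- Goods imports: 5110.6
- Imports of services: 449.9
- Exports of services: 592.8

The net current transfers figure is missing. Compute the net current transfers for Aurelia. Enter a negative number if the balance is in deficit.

Current account = goods balance + services balance + net primary income + net secondary income
Sum of the known components = -898.1
Net current transfers = CA - (known components) = -1157.4 - (-898.1) = -259.3

-259.3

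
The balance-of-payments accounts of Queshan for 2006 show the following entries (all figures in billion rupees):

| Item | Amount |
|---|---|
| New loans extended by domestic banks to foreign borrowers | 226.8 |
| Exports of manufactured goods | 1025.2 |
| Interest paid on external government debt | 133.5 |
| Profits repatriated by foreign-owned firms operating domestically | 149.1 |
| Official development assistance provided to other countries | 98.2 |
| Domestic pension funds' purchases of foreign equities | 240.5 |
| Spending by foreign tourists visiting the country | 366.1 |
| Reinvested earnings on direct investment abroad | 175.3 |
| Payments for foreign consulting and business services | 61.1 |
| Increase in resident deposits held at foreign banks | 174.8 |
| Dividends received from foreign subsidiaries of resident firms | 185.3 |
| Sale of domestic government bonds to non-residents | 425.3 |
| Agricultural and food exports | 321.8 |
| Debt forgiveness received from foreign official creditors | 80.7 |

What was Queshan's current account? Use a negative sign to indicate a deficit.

1631.8

Goods: 321.8 + 1025.2 = 1347.0
Services: -61.1 + 366.1 = 305.0
Primary income: 185.3 - 133.5 + 175.3 - 149.1 = 78.0
Secondary income: -98.2
Current account = 1347.0 + 305.0 + 78.0 + (-98.2) = 1631.8
(Excluded from the current account — financial account: new loans extended by domestic banks to foreign borrowers 226.8, domestic pension funds' purchases of foreign equities 240.5, increase in resident deposits held at foreign banks 174.8, sale of domestic government bonds to non-residents 425.3; capital account: debt forgiveness received from foreign official creditors 80.7.)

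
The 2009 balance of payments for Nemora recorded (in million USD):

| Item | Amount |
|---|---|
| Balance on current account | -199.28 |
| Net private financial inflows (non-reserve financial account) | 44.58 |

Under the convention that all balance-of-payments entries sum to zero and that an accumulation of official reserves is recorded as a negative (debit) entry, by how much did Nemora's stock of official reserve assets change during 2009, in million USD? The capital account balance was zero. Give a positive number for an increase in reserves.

Official reserve transactions balance = -((-199.28) + 44.58) = 154.70
An accumulation of reserves is recorded as a debit (negative entry), so the change in the stock of reserves is the negative of that balance.
Change in official reserves = -(154.70) = -154.70

-154.70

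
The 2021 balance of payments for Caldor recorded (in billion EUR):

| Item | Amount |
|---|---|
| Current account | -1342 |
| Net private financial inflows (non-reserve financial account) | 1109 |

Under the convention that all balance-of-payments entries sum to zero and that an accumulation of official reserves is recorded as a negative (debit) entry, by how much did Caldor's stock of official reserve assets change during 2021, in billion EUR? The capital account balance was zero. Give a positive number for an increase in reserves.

Official reserve transactions balance = -((-1342) + 1109) = 233
An accumulation of reserves is recorded as a debit (negative entry), so the change in the stock of reserves is the negative of that balance.
Change in official reserves = -(233) = -233

-233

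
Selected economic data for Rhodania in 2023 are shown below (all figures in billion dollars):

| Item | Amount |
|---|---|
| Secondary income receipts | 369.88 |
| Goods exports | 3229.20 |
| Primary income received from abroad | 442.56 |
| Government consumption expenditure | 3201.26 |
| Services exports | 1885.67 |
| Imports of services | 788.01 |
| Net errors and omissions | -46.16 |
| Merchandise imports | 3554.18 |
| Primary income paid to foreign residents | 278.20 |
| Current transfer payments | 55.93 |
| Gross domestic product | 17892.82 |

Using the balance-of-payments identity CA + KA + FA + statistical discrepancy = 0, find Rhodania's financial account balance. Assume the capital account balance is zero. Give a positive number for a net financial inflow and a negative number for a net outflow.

Goods balance = 3229.20 - 3554.18 = -324.98
Services balance = 1885.67 - 788.01 = 1097.66
Trade balance (goods + services) = -324.98 + 1097.66 = 772.68
Net primary income = 442.56 - 278.20 = 164.36
Net secondary income = 369.88 - 55.93 = 313.95
Current account = 772.68 + 164.36 + 313.95 = 1250.99
Financial account = -(1250.99 + (-46.16)) = -1204.83

-1204.83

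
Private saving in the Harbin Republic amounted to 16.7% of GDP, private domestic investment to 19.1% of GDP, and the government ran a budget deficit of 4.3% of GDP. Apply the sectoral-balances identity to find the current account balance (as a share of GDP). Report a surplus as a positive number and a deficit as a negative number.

-6.7

By the sectoral-balances identity, CA = (S_private - I) + (T - G).
Private balance = 16.7 - 19.1 = -2.4
Government balance (T - G) = -4.3
CA = -2.4 + (-4.3) = -6.7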